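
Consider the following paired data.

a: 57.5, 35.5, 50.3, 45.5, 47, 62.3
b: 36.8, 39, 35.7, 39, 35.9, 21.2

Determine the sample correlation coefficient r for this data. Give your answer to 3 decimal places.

-0.741

n = 6, Σa = 298.1, Σb = 207.6, Σa² = 15257.13, Σb² = 7408.98, Σab = 10078.77
nΣab − ΣaΣb = 60472.62 − 61885.56 = -1412.94
nΣa² − (Σa)² = 91542.78 − 88863.61 = 2679.17; nΣb² − (Σb)² = 44453.88 − 43097.76 = 1356.12
r = -1412.94 / √(2679.17 × 1356.12) = -1412.94 / 1906.1154 ≈ -0.741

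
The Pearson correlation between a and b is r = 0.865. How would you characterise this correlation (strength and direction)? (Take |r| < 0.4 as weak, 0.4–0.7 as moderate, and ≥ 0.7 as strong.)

strong positive

r = 0.865 > 0 so the relationship is positive.
|r| = 0.865, which falls in the strong range.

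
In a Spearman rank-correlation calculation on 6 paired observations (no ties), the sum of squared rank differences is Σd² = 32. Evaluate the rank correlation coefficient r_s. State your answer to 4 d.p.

0.0857

ρ = 1 − 6Σd² / [n(n²−1)] = 1 − 6×32 / (6×35)
  = 1 − 192/210 = 1 − 0.91429 ≈ 0.0857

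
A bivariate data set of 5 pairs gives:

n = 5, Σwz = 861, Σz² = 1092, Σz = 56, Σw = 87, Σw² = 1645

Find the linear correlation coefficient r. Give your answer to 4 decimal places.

r = (nΣwz − ΣwΣz) / √[(nΣw² − (Σw)²)(nΣz² − (Σz)²)]
Numerator: 5×861 − 87×56 = -567
Denominator: √[(8225 − 7569)(5460 − 3136)] = √[656 × 2324] = 1234.7243
r = -567 / 1234.7243 ≈ -0.4592

-0.4592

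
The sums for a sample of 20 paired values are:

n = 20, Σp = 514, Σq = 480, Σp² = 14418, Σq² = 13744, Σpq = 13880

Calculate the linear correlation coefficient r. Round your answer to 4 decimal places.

0.9419

r = (nΣpq − ΣpΣq) / √[(nΣp² − (Σp)²)(nΣq² − (Σq)²)]
Numerator: 20×13880 − 514×480 = 30880
Denominator: √[(288360 − 264196)(274880 − 230400)] = √[24164 × 44480] = 32784.3670
r = 30880 / 32784.3670 ≈ 0.9419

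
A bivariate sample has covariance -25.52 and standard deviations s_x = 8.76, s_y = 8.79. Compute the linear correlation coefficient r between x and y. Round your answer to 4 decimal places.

r = Cov(x,y) / (s_x · s_y) = -25.52 / (8.76 × 8.79)
  = -25.52 / 77.0004 ≈ -0.3314

-0.3314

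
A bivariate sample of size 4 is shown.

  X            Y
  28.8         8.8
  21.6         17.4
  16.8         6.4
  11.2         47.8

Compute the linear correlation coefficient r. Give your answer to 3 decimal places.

-0.712

n = 4, ΣX = 78.4, ΣY = 80.4, ΣX² = 1703.68, ΣY² = 2706, ΣXY = 1272.16
nΣXY − ΣXΣY = 5088.64 − 6303.36 = -1214.72
nΣX² − (ΣX)² = 6814.72 − 6146.56 = 668.16; nΣY² − (ΣY)² = 10824 − 6464.16 = 4359.84
r = -1214.72 / √(668.16 × 4359.84) = -1214.72 / 1706.7720 ≈ -0.712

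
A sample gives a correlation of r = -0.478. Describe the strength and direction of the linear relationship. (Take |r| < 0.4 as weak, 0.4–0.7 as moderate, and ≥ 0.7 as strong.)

r = -0.478 < 0 so the relationship is negative.
|r| = 0.478, which falls in the moderate range.

moderate negative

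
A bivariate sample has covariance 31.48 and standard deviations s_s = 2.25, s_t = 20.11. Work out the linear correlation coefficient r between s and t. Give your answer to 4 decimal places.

r = Cov(s,t) / (s_s · s_t) = 31.48 / (2.25 × 20.11)
  = 31.48 / 45.2475 ≈ 0.6957

0.6957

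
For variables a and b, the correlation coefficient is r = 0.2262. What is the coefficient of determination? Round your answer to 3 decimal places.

0.051

r² = (0.2262)² = 0.051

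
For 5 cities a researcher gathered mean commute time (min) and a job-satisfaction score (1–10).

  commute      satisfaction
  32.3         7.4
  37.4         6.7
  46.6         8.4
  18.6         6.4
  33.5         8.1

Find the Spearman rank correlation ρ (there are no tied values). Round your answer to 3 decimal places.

Rank commute: 2, 4, 5, 1, 3
Rank satisfaction: 3, 2, 5, 1, 4
d = rank(commute) − rank(satisfaction): -1, 2, 0, 0, -1; Σd² = 6
ρ = 1 − 6Σd² / [n(n²−1)] = 1 − 6×6 / (5×24) = 1 − 36/120 ≈ 0.700

0.700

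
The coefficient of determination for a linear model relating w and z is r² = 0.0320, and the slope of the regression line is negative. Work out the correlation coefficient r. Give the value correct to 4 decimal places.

-0.1789

|r| = √0.0320 = 0.1789
The association is negative, so r = −0.1789.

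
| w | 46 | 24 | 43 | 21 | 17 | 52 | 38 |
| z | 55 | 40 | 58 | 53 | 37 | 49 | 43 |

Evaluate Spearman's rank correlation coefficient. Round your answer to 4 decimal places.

Rank w: 6, 3, 5, 2, 1, 7, 4
Rank z: 6, 2, 7, 5, 1, 4, 3
d = rank(w) − rank(z): 0, 1, -2, -3, 0, 3, 1; Σd² = 24
ρ = 1 − 6Σd² / [n(n²−1)] = 1 − 6×24 / (7×48) = 1 − 144/336 ≈ 0.5714

0.5714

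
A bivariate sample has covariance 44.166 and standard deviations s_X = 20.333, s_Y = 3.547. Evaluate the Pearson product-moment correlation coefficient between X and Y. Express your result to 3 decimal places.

0.612

r = Cov(X,Y) / (s_X · s_Y) = 44.166 / (20.333 × 3.547)
  = 44.166 / 72.1212 ≈ 0.612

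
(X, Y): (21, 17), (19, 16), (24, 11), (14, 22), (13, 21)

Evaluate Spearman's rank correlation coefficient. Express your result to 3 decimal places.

-0.800

Rank X: 4, 3, 5, 2, 1
Rank Y: 3, 2, 1, 5, 4
d = rank(X) − rank(Y): 1, 1, 4, -3, -3; Σd² = 36
ρ = 1 − 6Σd² / [n(n²−1)] = 1 − 6×36 / (5×24) = 1 − 216/120 ≈ -0.800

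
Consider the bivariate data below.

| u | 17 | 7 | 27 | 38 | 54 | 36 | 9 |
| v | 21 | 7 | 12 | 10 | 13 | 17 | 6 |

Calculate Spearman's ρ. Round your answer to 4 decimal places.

0.4286

Rank u: 3, 1, 4, 6, 7, 5, 2
Rank v: 7, 2, 4, 3, 5, 6, 1
d = rank(u) − rank(v): -4, -1, 0, 3, 2, -1, 1; Σd² = 32
ρ = 1 − 6Σd² / [n(n²−1)] = 1 − 6×32 / (7×48) = 1 − 192/336 ≈ 0.4286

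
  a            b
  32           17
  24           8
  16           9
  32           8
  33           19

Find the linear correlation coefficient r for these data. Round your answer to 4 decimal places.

0.5828

n = 5, Σa = 137, Σb = 61, Σa² = 3969, Σb² = 859, Σab = 1763
nΣab − ΣaΣb = 8815 − 8357 = 458
nΣa² − (Σa)² = 19845 − 18769 = 1076; nΣb² − (Σb)² = 4295 − 3721 = 574
r = 458 / √(1076 × 574) = 458 / 785.8906 ≈ 0.5828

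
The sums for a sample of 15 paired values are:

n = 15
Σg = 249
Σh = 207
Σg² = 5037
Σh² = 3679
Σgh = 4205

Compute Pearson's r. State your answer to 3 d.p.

0.892

r = (nΣgh − ΣgΣh) / √[(nΣg² − (Σg)²)(nΣh² − (Σh)²)]
Numerator: 15×4205 − 249×207 = 11532
Denominator: √[(75555 − 62001)(55185 − 42849)] = √[13554 × 12336] = 12930.6668
r = 11532 / 12930.6668 ≈ 0.892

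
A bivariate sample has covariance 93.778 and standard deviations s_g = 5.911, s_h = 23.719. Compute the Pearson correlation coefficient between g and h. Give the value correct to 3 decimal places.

r = Cov(g,h) / (s_g · s_h) = 93.778 / (5.911 × 23.719)
  = 93.778 / 140.2030 ≈ 0.669

0.669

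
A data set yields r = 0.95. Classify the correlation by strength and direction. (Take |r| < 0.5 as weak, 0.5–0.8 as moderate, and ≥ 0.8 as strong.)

strong positive

r = 0.95 > 0 so the relationship is positive.
|r| = 0.95, which falls in the strong range.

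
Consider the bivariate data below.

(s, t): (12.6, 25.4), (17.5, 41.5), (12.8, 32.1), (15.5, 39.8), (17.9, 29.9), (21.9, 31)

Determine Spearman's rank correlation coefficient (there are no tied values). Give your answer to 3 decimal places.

Rank s: 1, 4, 2, 3, 5, 6
Rank t: 1, 6, 4, 5, 2, 3
d = rank(s) − rank(t): 0, -2, -2, -2, 3, 3; Σd² = 30
ρ = 1 − 6Σd² / [n(n²−1)] = 1 − 6×30 / (6×35) = 1 − 180/210 ≈ 0.143

0.143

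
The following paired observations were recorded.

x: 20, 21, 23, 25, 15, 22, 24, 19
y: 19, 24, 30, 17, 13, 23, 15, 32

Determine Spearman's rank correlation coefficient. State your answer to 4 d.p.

Rank x: 3, 4, 6, 8, 1, 5, 7, 2
Rank y: 4, 6, 7, 3, 1, 5, 2, 8
d = rank(x) − rank(y): -1, -2, -1, 5, 0, 0, 5, -6; Σd² = 92
ρ = 1 − 6Σd² / [n(n²−1)] = 1 − 6×92 / (8×63) = 1 − 552/504 ≈ -0.0952

-0.0952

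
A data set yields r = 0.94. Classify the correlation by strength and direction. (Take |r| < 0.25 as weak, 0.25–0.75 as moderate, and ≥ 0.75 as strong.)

r = 0.94 > 0 so the relationship is positive.
|r| = 0.94, which falls in the strong range.

strong positive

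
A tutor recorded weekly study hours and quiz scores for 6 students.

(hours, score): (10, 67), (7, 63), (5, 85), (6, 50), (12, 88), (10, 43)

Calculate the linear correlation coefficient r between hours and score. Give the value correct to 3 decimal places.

n = 6, Σx = 50, Σy = 396, Σx² = 454, Σy² = 27776, Σxy = 3322
nΣxy − ΣxΣy = 19932 − 19800 = 132
nΣx² − (Σx)² = 2724 − 2500 = 224; nΣy² − (Σy)² = 166656 − 156816 = 9840
r = 132 / √(224 × 9840) = 132 / 1484.6414 ≈ 0.089

0.089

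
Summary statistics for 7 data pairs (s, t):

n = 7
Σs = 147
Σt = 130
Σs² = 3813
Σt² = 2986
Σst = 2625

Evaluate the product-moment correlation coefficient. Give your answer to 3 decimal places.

-0.163

r = (nΣst − ΣsΣt) / √[(nΣs² − (Σs)²)(nΣt² − (Σt)²)]
Numerator: 7×2625 − 147×130 = -735
Denominator: √[(26691 − 21609)(20902 − 16900)] = √[5082 × 4002] = 4509.7854
r = -735 / 4509.7854 ≈ -0.163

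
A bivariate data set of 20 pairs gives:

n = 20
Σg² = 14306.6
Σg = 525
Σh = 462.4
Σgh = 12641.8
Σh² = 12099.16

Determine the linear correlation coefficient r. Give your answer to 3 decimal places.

r = (nΣgh − ΣgΣh) / √[(nΣg² − (Σg)²)(nΣh² − (Σh)²)]
Numerator: 20×12641.8 − 525×462.4 = 10076
Denominator: √[(286132 − 275625)(241983.2 − 213813.76)] = √[10507 × 28169.44] = 17203.9619
r = 10076 / 17203.9619 ≈ 0.586

0.586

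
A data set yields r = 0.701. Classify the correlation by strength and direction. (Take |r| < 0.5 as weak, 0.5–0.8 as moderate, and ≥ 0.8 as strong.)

r = 0.701 > 0 so the relationship is positive.
|r| = 0.701, which falls in the moderate range.

moderate positive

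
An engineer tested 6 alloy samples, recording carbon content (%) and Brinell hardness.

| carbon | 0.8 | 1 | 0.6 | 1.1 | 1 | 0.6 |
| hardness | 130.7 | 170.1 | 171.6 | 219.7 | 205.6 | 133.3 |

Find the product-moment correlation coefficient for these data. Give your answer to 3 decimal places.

n = 6, Σx = 5.1, Σy = 1031, Σx² = 4.57, Σy² = 183771.4, Σxy = 904.87
nΣxy − ΣxΣy = 5429.22 − 5258.1 = 171.12
nΣx² − (Σx)² = 27.42 − 26.01 = 1.41; nΣy² − (Σy)² = 1102628.4 − 1062961 = 39667.4
r = 171.12 / √(1.41 × 39667.4) = 171.12 / 236.4974 ≈ 0.724

0.724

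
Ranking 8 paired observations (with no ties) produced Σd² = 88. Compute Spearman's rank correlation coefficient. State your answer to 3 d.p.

-0.048

ρ = 1 − 6Σd² / [n(n²−1)] = 1 − 6×88 / (8×63)
  = 1 − 528/504 = 1 − 1.0476 ≈ -0.048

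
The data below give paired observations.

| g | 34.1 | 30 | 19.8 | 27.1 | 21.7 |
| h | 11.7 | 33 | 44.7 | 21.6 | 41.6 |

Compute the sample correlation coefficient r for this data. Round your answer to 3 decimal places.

n = 5, Σg = 132.7, Σh = 152.6, Σg² = 3660.15, Σh² = 5421.1, Σgh = 3762.11
nΣgh − ΣgΣh = 18810.55 − 20250.02 = -1439.47
nΣg² − (Σg)² = 18300.75 − 17609.29 = 691.46; nΣh² − (Σh)² = 27105.5 − 23286.76 = 3818.74
r = -1439.47 / √(691.46 × 3818.74) = -1439.47 / 1624.9634 ≈ -0.886

-0.886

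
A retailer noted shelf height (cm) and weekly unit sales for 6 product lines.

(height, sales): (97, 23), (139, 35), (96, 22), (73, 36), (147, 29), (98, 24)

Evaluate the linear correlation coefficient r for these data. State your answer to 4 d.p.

n = 6, Σx = 650, Σy = 169, Σx² = 74488, Σy² = 4951, Σxy = 18451
nΣxy − ΣxΣy = 110706 − 109850 = 856
nΣx² − (Σx)² = 446928 − 422500 = 24428; nΣy² − (Σy)² = 29706 − 28561 = 1145
r = 856 / √(24428 × 1145) = 856 / 5288.6728 ≈ 0.1619

0.1619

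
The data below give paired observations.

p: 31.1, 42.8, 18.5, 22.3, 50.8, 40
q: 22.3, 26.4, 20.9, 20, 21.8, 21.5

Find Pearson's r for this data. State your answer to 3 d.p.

n = 6, Σp = 205.5, Σq = 132.9, Σp² = 7819.23, Σq² = 2968.55, Σpq = 4623.54
nΣpq − ΣpΣq = 27741.24 − 27310.95 = 430.29
nΣp² − (Σp)² = 46915.38 − 42230.25 = 4685.13; nΣq² − (Σq)² = 17811.3 − 17662.41 = 148.89
r = 430.29 / √(4685.13 × 148.89) = 430.29 / 835.2060 ≈ 0.515

0.515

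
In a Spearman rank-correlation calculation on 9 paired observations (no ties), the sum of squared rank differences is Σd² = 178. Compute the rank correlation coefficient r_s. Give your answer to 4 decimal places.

ρ = 1 − 6Σd² / [n(n²−1)] = 1 − 6×178 / (9×80)
  = 1 − 1068/720 = 1 − 1.48333 ≈ -0.4833

-0.4833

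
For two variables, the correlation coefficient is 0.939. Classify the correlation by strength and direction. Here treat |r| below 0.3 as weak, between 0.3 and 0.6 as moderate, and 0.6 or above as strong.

strong positive

r = 0.939 > 0 so the relationship is positive.
|r| = 0.939, which falls in the strong range.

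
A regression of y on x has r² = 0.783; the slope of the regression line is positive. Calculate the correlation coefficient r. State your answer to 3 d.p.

|r| = √0.783 = 0.885
The association is positive, so r = 0.885.

0.885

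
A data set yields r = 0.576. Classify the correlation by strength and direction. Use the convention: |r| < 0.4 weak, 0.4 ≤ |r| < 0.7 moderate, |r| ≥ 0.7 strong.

moderate positive

r = 0.576 > 0 so the relationship is positive.
|r| = 0.576, which falls in the moderate range.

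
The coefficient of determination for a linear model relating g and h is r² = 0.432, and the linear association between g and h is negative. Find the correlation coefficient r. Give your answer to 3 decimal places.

-0.657

|r| = √0.432 = 0.657
The association is negative, so r = −0.657.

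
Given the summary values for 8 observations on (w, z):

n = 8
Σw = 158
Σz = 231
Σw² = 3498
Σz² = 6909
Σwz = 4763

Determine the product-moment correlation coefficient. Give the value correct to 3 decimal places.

r = (nΣwz − ΣwΣz) / √[(nΣw² − (Σw)²)(nΣz² − (Σz)²)]
Numerator: 8×4763 − 158×231 = 1606
Denominator: √[(27984 − 24964)(55272 − 53361)] = √[3020 × 1911] = 2402.3364
r = 1606 / 2402.3364 ≈ 0.669

0.669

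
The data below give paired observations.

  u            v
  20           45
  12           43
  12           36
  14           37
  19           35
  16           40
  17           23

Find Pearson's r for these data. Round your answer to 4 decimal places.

n = 7, Σu = 110, Σv = 259, Σu² = 1790, Σv² = 9893, Σuv = 4062
nΣuv − ΣuΣv = 28434 − 28490 = -56
nΣu² − (Σu)² = 12530 − 12100 = 430; nΣv² − (Σv)² = 69251 − 67081 = 2170
r = -56 / √(430 × 2170) = -56 / 965.9710 ≈ -0.0580

-0.0580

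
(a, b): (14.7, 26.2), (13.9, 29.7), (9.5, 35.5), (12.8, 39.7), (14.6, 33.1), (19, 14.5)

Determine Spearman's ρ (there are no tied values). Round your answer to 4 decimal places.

-0.8857

Rank a: 5, 3, 1, 2, 4, 6
Rank b: 2, 3, 5, 6, 4, 1
d = rank(a) − rank(b): 3, 0, -4, -4, 0, 5; Σd² = 66
ρ = 1 − 6Σd² / [n(n²−1)] = 1 − 6×66 / (6×35) = 1 − 396/210 ≈ -0.8857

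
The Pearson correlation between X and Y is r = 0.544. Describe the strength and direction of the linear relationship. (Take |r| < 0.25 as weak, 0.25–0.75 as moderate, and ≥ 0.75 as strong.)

moderate positive

r = 0.544 > 0 so the relationship is positive.
|r| = 0.544, which falls in the moderate range.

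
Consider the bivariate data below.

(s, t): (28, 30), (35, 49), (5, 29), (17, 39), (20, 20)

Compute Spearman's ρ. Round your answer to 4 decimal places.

Rank s: 4, 5, 1, 2, 3
Rank t: 3, 5, 2, 4, 1
d = rank(s) − rank(t): 1, 0, -1, -2, 2; Σd² = 10
ρ = 1 − 6Σd² / [n(n²−1)] = 1 − 6×10 / (5×24) = 1 − 60/120 ≈ 0.5000

0.5000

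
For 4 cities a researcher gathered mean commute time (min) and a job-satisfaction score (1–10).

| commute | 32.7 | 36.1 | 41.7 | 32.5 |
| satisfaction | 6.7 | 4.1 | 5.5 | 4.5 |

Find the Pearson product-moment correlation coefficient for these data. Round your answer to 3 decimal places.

n = 4, Σx = 143, Σy = 20.8, Σx² = 5167.64, Σy² = 112.2, Σxy = 742.7
nΣxy − ΣxΣy = 2970.8 − 2974.4 = -3.6
nΣx² − (Σx)² = 20670.56 − 20449 = 221.56; nΣy² − (Σy)² = 448.8 − 432.64 = 16.16
r = -3.6 / √(221.56 × 16.16) = -3.6 / 59.8365 ≈ -0.060

-0.060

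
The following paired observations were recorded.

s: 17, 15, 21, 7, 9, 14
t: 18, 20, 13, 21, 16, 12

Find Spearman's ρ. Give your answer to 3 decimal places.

Rank s: 5, 4, 6, 1, 2, 3
Rank t: 4, 5, 2, 6, 3, 1
d = rank(s) − rank(t): 1, -1, 4, -5, -1, 2; Σd² = 48
ρ = 1 − 6Σd² / [n(n²−1)] = 1 − 6×48 / (6×35) = 1 − 288/210 ≈ -0.371

-0.371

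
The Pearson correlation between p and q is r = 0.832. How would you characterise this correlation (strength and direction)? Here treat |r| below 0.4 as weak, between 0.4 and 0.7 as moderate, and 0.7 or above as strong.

strong positive

r = 0.832 > 0 so the relationship is positive.
|r| = 0.832, which falls in the strong range.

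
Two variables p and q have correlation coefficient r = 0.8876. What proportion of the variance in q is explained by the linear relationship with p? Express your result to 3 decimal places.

0.788

r² = (0.8876)² = 0.788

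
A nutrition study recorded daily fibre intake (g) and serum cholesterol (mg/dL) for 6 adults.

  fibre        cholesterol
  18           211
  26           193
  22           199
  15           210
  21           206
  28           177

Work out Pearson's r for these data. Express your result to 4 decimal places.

n = 6, Σx = 130, Σy = 1196, Σx² = 2934, Σy² = 239236, Σxy = 25626
nΣxy − ΣxΣy = 153756 − 155480 = -1724
nΣx² − (Σx)² = 17604 − 16900 = 704; nΣy² − (Σy)² = 1435416 − 1430416 = 5000
r = -1724 / √(704 × 5000) = -1724 / 1876.1663 ≈ -0.9189

-0.9189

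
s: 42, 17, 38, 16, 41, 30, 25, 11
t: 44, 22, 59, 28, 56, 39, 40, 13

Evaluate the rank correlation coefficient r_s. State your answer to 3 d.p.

Rank s: 8, 3, 6, 2, 7, 5, 4, 1
Rank t: 6, 2, 8, 3, 7, 4, 5, 1
d = rank(s) − rank(t): 2, 1, -2, -1, 0, 1, -1, 0; Σd² = 12
ρ = 1 − 6Σd² / [n(n²−1)] = 1 − 6×12 / (8×63) = 1 − 72/504 ≈ 0.857

0.857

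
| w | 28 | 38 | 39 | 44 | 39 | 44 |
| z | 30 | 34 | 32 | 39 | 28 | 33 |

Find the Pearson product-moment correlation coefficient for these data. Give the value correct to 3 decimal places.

0.555

n = 6, Σw = 232, Σz = 196, Σw² = 9142, Σz² = 6474, Σwz = 7640
nΣwz − ΣwΣz = 45840 − 45472 = 368
nΣw² − (Σw)² = 54852 − 53824 = 1028; nΣz² − (Σz)² = 38844 − 38416 = 428
r = 368 / √(1028 × 428) = 368 / 663.3129 ≈ 0.555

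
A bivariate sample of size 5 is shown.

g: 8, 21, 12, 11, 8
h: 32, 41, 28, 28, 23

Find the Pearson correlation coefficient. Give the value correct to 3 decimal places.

n = 5, Σg = 60, Σh = 152, Σg² = 834, Σh² = 4802, Σgh = 1945
nΣgh − ΣgΣh = 9725 − 9120 = 605
nΣg² − (Σg)² = 4170 − 3600 = 570; nΣh² − (Σh)² = 24010 − 23104 = 906
r = 605 / √(570 × 906) = 605 / 718.6237 ≈ 0.842

0.842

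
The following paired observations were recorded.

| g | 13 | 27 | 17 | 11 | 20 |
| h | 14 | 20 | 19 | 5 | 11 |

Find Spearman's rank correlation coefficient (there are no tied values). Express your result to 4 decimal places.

0.7000

Rank g: 2, 5, 3, 1, 4
Rank h: 3, 5, 4, 1, 2
d = rank(g) − rank(h): -1, 0, -1, 0, 2; Σd² = 6
ρ = 1 − 6Σd² / [n(n²−1)] = 1 − 6×6 / (5×24) = 1 − 36/120 ≈ 0.7000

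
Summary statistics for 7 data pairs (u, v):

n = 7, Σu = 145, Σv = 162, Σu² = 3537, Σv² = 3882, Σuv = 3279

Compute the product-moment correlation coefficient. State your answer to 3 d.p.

-0.288

r = (nΣuv − ΣuΣv) / √[(nΣu² − (Σu)²)(nΣv² − (Σv)²)]
Numerator: 7×3279 − 145×162 = -537
Denominator: √[(24759 − 21025)(27174 − 26244)] = √[3734 × 930] = 1863.4967
r = -537 / 1863.4967 ≈ -0.288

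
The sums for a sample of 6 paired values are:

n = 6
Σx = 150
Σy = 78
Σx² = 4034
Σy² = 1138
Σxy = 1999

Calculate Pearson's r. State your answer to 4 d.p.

r = (nΣxy − ΣxΣy) / √[(nΣx² − (Σx)²)(nΣy² − (Σy)²)]
Numerator: 6×1999 − 150×78 = 294
Denominator: √[(24204 − 22500)(6828 − 6084)] = √[1704 × 744] = 1125.9556
r = 294 / 1125.9556 ≈ 0.2611

0.2611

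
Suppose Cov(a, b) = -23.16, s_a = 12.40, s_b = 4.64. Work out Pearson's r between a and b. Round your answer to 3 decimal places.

-0.403

r = Cov(a,b) / (s_a · s_b) = -23.16 / (12.40 × 4.64)
  = -23.16 / 57.5360 ≈ -0.403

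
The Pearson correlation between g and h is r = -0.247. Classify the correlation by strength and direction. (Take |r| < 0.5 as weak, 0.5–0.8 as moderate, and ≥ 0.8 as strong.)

weak negative

r = -0.247 < 0 so the relationship is negative.
|r| = 0.247, which falls in the weak range.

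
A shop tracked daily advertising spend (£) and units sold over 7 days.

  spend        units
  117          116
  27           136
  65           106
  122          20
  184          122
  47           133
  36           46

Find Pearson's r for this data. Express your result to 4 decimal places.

n = 7, Σx = 598, Σy = 679, Σx² = 70888, Σy² = 78277, Σxy = 56929
nΣxy − ΣxΣy = 398503 − 406042 = -7539
nΣx² − (Σx)² = 496216 − 357604 = 138612; nΣy² − (Σy)² = 547939 − 461041 = 86898
r = -7539 / √(138612 × 86898) = -7539 / 109750.1962 ≈ -0.0687

-0.0687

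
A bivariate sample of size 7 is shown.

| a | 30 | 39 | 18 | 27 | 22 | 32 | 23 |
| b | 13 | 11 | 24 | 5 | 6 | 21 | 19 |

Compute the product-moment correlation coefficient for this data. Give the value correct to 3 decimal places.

-0.237

n = 7, Σa = 191, Σb = 99, Σa² = 5511, Σb² = 1729, Σab = 2627
nΣab − ΣaΣb = 18389 − 18909 = -520
nΣa² − (Σa)² = 38577 − 36481 = 2096; nΣb² − (Σb)² = 12103 − 9801 = 2302
r = -520 / √(2096 × 2302) = -520 / 2196.5864 ≈ -0.237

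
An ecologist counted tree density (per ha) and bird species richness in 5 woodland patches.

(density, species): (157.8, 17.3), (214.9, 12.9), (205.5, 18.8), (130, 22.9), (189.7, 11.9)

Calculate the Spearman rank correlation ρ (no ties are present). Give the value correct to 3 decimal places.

-0.500

Rank density: 2, 5, 4, 1, 3
Rank species: 3, 2, 4, 5, 1
d = rank(density) − rank(species): -1, 3, 0, -4, 2; Σd² = 30
ρ = 1 − 6Σd² / [n(n²−1)] = 1 − 6×30 / (5×24) = 1 − 180/120 ≈ -0.500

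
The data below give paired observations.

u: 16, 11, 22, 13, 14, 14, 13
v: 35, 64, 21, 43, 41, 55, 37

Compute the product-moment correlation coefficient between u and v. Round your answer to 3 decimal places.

-0.826

n = 7, Σu = 103, Σv = 296, Σu² = 1591, Σv² = 13686, Σuv = 4110
nΣuv − ΣuΣv = 28770 − 30488 = -1718
nΣu² − (Σu)² = 11137 − 10609 = 528; nΣv² − (Σv)² = 95802 − 87616 = 8186
r = -1718 / √(528 × 8186) = -1718 / 2078.9921 ≈ -0.826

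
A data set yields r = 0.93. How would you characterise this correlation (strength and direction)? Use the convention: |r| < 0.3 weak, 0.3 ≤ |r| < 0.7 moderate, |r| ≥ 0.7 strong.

strong positive

r = 0.93 > 0 so the relationship is positive.
|r| = 0.93, which falls in the strong range.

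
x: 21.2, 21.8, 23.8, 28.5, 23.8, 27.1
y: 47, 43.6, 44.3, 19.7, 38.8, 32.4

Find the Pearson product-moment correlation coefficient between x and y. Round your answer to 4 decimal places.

n = 6, Σx = 146.2, Σy = 225.8, Σx² = 3604.22, Σy² = 9015.74, Σxy = 5364.15
nΣxy − ΣxΣy = 32184.9 − 33011.96 = -827.06
nΣx² − (Σx)² = 21625.32 − 21374.44 = 250.88; nΣy² − (Σy)² = 54094.44 − 50985.64 = 3108.8
r = -827.06 / √(250.88 × 3108.8) = -827.06 / 883.1397 ≈ -0.9365

-0.9365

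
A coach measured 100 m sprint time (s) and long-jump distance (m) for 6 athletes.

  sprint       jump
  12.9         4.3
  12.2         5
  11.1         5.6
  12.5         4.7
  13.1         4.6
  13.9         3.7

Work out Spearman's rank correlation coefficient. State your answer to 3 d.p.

-0.943

Rank sprint: 4, 2, 1, 3, 5, 6
Rank jump: 2, 5, 6, 4, 3, 1
d = rank(sprint) − rank(jump): 2, -3, -5, -1, 2, 5; Σd² = 68
ρ = 1 − 6Σd² / [n(n²−1)] = 1 − 6×68 / (6×35) = 1 − 408/210 ≈ -0.943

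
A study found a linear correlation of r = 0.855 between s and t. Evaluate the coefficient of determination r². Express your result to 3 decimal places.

0.731

r² = (0.855)² = 0.731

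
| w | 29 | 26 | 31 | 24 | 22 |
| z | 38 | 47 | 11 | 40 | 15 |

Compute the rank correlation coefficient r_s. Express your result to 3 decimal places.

-0.300

Rank w: 4, 3, 5, 2, 1
Rank z: 3, 5, 1, 4, 2
d = rank(w) − rank(z): 1, -2, 4, -2, -1; Σd² = 26
ρ = 1 − 6Σd² / [n(n²−1)] = 1 − 6×26 / (5×24) = 1 − 156/120 ≈ -0.300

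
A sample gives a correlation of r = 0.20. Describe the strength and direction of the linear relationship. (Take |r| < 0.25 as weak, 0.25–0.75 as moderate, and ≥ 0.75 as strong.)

weak positive

r = 0.20 > 0 so the relationship is positive.
|r| = 0.20, which falls in the weak range.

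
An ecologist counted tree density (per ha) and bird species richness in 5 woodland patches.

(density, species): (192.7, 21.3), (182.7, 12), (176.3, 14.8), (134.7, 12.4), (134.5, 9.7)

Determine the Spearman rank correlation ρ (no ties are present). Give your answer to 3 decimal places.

Rank density: 5, 4, 3, 2, 1
Rank species: 5, 2, 4, 3, 1
d = rank(density) − rank(species): 0, 2, -1, -1, 0; Σd² = 6
ρ = 1 − 6Σd² / [n(n²−1)] = 1 − 6×6 / (5×24) = 1 − 36/120 ≈ 0.700

0.700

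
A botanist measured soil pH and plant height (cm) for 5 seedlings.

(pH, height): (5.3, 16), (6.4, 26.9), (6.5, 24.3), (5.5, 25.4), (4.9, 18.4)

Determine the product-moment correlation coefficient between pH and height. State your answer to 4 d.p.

n = 5, Σx = 28.6, Σy = 111, Σx² = 165.56, Σy² = 2553.82, Σxy = 644.77
nΣxy − ΣxΣy = 3223.85 − 3174.6 = 49.25
nΣx² − (Σx)² = 827.8 − 817.96 = 9.84; nΣy² − (Σy)² = 12769.1 − 12321 = 448.1
r = 49.25 / √(9.84 × 448.1) = 49.25 / 66.4026 ≈ 0.7417

0.7417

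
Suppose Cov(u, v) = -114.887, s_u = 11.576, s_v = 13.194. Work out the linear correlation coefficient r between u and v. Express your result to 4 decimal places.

r = Cov(u,v) / (s_u · s_v) = -114.887 / (11.576 × 13.194)
  = -114.887 / 152.7337 ≈ -0.7522

-0.7522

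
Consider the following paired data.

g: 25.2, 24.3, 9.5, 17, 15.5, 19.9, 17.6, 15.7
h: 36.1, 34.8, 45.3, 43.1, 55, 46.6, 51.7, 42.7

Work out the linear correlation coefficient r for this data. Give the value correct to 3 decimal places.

-0.601

n = 8, Σg = 144.7, Σh = 355.3, Σg² = 2797.29, Σh² = 16116.69, Σgh = 6278.56
nΣgh − ΣgΣh = 50228.48 − 51411.91 = -1183.43
nΣg² − (Σg)² = 22378.32 − 20938.09 = 1440.23; nΣh² − (Σh)² = 128933.52 − 126238.09 = 2695.43
r = -1183.43 / √(1440.23 × 2695.43) = -1183.43 / 1970.2891 ≈ -0.601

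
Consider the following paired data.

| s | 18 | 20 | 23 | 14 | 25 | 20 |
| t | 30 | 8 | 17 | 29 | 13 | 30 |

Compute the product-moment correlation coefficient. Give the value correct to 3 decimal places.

n = 6, Σs = 120, Σt = 127, Σs² = 2474, Σt² = 3163, Σst = 2422
nΣst − ΣsΣt = 14532 − 15240 = -708
nΣs² − (Σs)² = 14844 − 14400 = 444; nΣt² − (Σt)² = 18978 − 16129 = 2849
r = -708 / √(444 × 2849) = -708 / 1124.7026 ≈ -0.629

-0.629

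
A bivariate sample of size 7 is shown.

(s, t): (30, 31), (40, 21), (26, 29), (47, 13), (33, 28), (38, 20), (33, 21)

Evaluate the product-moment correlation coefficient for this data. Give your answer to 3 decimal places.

-0.903

n = 7, Σs = 247, Σt = 163, Σs² = 9007, Σt² = 4037, Σst = 5512
nΣst − ΣsΣt = 38584 − 40261 = -1677
nΣs² − (Σs)² = 63049 − 61009 = 2040; nΣt² − (Σt)² = 28259 − 26569 = 1690
r = -1677 / √(2040 × 1690) = -1677 / 1856.7714 ≈ -0.903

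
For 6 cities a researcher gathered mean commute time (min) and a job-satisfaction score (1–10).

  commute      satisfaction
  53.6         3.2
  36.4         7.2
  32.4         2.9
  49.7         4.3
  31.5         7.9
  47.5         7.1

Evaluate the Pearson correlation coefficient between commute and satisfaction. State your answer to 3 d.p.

n = 6, Σx = 251.1, Σy = 32.6, Σx² = 10966.27, Σy² = 201.8, Σxy = 1327.37
nΣxy − ΣxΣy = 7964.22 − 8185.86 = -221.64
nΣx² − (Σx)² = 65797.62 − 63051.21 = 2746.41; nΣy² − (Σy)² = 1210.8 − 1062.76 = 148.04
r = -221.64 / √(2746.41 × 148.04) = -221.64 / 637.6351 ≈ -0.348

-0.348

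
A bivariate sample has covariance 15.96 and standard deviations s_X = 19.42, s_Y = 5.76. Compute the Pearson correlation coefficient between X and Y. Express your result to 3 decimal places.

0.143

r = Cov(X,Y) / (s_X · s_Y) = 15.96 / (19.42 × 5.76)
  = 15.96 / 111.8592 ≈ 0.143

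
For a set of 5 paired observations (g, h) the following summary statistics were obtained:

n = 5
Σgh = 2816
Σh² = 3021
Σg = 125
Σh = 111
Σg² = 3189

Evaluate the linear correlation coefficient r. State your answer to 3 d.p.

r = (nΣgh − ΣgΣh) / √[(nΣg² − (Σg)²)(nΣh² − (Σh)²)]
Numerator: 5×2816 − 125×111 = 205
Denominator: √[(15945 − 15625)(15105 − 12321)] = √[320 × 2784] = 943.8644
r = 205 / 943.8644 ≈ 0.217

0.217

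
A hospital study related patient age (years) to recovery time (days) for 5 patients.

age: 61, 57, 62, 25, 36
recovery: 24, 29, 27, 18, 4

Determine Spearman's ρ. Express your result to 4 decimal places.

Rank age: 4, 3, 5, 1, 2
Rank recovery: 3, 5, 4, 2, 1
d = rank(age) − rank(recovery): 1, -2, 1, -1, 1; Σd² = 8
ρ = 1 − 6Σd² / [n(n²−1)] = 1 − 6×8 / (5×24) = 1 − 48/120 ≈ 0.6000

0.6000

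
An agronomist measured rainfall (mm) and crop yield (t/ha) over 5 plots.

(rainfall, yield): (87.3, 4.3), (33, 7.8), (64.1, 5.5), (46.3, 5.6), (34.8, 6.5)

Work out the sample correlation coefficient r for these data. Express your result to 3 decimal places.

-0.896

n = 5, Σx = 265.5, Σy = 29.7, Σx² = 16173.83, Σy² = 183.19, Σxy = 1470.82
nΣxy − ΣxΣy = 7354.1 − 7885.35 = -531.25
nΣx² − (Σx)² = 80869.15 − 70490.25 = 10378.9; nΣy² − (Σy)² = 915.95 − 882.09 = 33.86
r = -531.25 / √(10378.9 × 33.86) = -531.25 / 592.8149 ≈ -0.896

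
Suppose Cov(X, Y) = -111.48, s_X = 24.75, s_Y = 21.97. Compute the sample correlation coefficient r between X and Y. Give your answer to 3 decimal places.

r = Cov(X,Y) / (s_X · s_Y) = -111.48 / (24.75 × 21.97)
  = -111.48 / 543.7575 ≈ -0.205

-0.205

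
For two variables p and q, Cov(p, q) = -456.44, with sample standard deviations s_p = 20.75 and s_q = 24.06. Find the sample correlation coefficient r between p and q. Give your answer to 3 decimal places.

r = Cov(p,q) / (s_p · s_q) = -456.44 / (20.75 × 24.06)
  = -456.44 / 499.2450 ≈ -0.914

-0.914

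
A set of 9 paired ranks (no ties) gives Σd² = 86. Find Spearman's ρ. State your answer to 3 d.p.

ρ = 1 − 6Σd² / [n(n²−1)] = 1 − 6×86 / (9×80)
  = 1 − 516/720 = 1 − 0.7167 ≈ 0.283

0.283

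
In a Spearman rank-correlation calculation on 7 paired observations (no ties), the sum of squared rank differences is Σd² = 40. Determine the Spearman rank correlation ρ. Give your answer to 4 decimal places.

ρ = 1 − 6Σd² / [n(n²−1)] = 1 − 6×40 / (7×48)
  = 1 − 240/336 = 1 − 0.71429 ≈ 0.2857

0.2857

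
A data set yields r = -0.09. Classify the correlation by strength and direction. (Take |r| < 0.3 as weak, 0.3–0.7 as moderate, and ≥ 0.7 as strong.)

r = -0.09 < 0 so the relationship is negative.
|r| = 0.09, which falls in the weak range.

weak negative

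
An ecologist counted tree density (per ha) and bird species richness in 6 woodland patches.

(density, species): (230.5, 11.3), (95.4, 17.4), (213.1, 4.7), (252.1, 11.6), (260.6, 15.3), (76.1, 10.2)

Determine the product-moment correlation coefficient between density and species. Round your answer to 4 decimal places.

n = 6, Σx = 1127.8, Σy = 70.5, Σx² = 244901, Σy² = 925.23, Σxy = 12953.94
nΣxy − ΣxΣy = 77723.64 − 79509.9 = -1786.26
nΣx² − (Σx)² = 1469406 − 1271932.84 = 197473.16; nΣy² − (Σy)² = 5551.38 − 4970.25 = 581.13
r = -1786.26 / √(197473.16 × 581.13) = -1786.26 / 10712.4963 ≈ -0.1667

-0.1667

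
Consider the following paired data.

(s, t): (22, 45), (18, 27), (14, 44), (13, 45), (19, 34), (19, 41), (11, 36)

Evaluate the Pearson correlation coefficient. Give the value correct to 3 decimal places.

n = 7, Σs = 116, Σt = 272, Σs² = 2016, Σt² = 10848, Σst = 4498
nΣst − ΣsΣt = 31486 − 31552 = -66
nΣs² − (Σs)² = 14112 − 13456 = 656; nΣt² − (Σt)² = 75936 − 73984 = 1952
r = -66 / √(656 × 1952) = -66 / 1131.5971 ≈ -0.058

-0.058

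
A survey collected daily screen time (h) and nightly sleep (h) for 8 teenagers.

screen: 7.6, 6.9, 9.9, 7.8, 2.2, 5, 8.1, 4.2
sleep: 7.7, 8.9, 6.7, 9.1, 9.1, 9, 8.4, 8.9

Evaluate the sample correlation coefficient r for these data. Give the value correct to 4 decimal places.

n = 8, Σx = 51.7, Σy = 67.8, Σx² = 377.31, Σy² = 579.78, Σxy = 427.68
nΣxy − ΣxΣy = 3421.44 − 3505.26 = -83.82
nΣx² − (Σx)² = 3018.48 − 2672.89 = 345.59; nΣy² − (Σy)² = 4638.24 − 4596.84 = 41.4
r = -83.82 / √(345.59 × 41.4) = -83.82 / 119.6137 ≈ -0.7008

-0.7008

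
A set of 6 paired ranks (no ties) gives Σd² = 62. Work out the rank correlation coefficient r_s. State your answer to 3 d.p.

-0.771

ρ = 1 − 6Σd² / [n(n²−1)] = 1 − 6×62 / (6×35)
  = 1 − 372/210 = 1 − 1.7714 ≈ -0.771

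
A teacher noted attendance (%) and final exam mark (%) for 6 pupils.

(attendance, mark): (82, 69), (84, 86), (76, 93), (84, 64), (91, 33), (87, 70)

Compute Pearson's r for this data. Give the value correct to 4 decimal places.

n = 6, Σx = 504, Σy = 415, Σx² = 42462, Σy² = 30891, Σxy = 34419
nΣxy − ΣxΣy = 206514 − 209160 = -2646
nΣx² − (Σx)² = 254772 − 254016 = 756; nΣy² − (Σy)² = 185346 − 172225 = 13121
r = -2646 / √(756 × 13121) = -2646 / 3149.5200 ≈ -0.8401

-0.8401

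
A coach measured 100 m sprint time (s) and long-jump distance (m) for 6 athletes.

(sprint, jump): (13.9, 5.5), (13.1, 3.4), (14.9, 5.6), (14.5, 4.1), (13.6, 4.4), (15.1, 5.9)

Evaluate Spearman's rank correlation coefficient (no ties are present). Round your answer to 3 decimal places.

Rank sprint: 3, 1, 5, 4, 2, 6
Rank jump: 4, 1, 5, 2, 3, 6
d = rank(sprint) − rank(jump): -1, 0, 0, 2, -1, 0; Σd² = 6
ρ = 1 − 6Σd² / [n(n²−1)] = 1 − 6×6 / (6×35) = 1 − 36/210 ≈ 0.829

0.829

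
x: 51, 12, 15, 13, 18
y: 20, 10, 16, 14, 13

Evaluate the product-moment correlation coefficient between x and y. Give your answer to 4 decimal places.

n = 5, Σx = 109, Σy = 73, Σx² = 3463, Σy² = 1121, Σxy = 1796
nΣxy − ΣxΣy = 8980 − 7957 = 1023
nΣx² − (Σx)² = 17315 − 11881 = 5434; nΣy² − (Σy)² = 5605 − 5329 = 276
r = 1023 / √(5434 × 276) = 1023 / 1224.6567 ≈ 0.8353

0.8353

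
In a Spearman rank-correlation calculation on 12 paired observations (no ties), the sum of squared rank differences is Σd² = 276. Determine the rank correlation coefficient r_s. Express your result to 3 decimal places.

0.035

ρ = 1 − 6Σd² / [n(n²−1)] = 1 − 6×276 / (12×143)
  = 1 − 1656/1716 = 1 − 0.9650 ≈ 0.035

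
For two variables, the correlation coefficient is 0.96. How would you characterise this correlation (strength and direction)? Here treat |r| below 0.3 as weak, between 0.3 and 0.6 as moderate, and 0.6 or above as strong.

r = 0.96 > 0 so the relationship is positive.
|r| = 0.96, which falls in the strong range.

strong positive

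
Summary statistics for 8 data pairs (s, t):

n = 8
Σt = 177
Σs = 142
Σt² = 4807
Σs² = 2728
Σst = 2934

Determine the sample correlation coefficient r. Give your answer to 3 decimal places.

r = (nΣst − ΣsΣt) / √[(nΣs² − (Σs)²)(nΣt² − (Σt)²)]
Numerator: 8×2934 − 142×177 = -1662
Denominator: √[(21824 − 20164)(38456 − 31329)] = √[1660 × 7127] = 3439.5959
r = -1662 / 3439.5959 ≈ -0.483

-0.483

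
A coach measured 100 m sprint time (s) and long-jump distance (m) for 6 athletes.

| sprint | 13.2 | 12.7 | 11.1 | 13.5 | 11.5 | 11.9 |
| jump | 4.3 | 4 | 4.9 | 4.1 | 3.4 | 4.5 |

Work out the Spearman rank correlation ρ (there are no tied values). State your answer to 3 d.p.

Rank sprint: 5, 4, 1, 6, 2, 3
Rank jump: 4, 2, 6, 3, 1, 5
d = rank(sprint) − rank(jump): 1, 2, -5, 3, 1, -2; Σd² = 44
ρ = 1 − 6Σd² / [n(n²−1)] = 1 − 6×44 / (6×35) = 1 − 264/210 ≈ -0.257

-0.257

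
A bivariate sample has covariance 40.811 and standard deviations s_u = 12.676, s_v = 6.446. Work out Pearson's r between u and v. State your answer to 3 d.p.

r = Cov(u,v) / (s_u · s_v) = 40.811 / (12.676 × 6.446)
  = 40.811 / 81.7095 ≈ 0.499

0.499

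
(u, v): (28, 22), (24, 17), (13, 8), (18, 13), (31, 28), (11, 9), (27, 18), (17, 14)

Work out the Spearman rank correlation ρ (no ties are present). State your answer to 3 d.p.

Rank u: 7, 5, 2, 4, 8, 1, 6, 3
Rank v: 7, 5, 1, 3, 8, 2, 6, 4
d = rank(u) − rank(v): 0, 0, 1, 1, 0, -1, 0, -1; Σd² = 4
ρ = 1 − 6Σd² / [n(n²−1)] = 1 − 6×4 / (8×63) = 1 − 24/504 ≈ 0.952

0.952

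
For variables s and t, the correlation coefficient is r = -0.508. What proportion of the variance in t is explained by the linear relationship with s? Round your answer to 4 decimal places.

r² = (-0.508)² = 0.2581

0.2581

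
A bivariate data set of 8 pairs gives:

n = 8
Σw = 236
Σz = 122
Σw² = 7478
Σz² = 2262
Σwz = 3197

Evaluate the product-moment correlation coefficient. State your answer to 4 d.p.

r = (nΣwz − ΣwΣz) / √[(nΣw² − (Σw)²)(nΣz² − (Σz)²)]
Numerator: 8×3197 − 236×122 = -3216
Denominator: √[(59824 − 55696)(18096 − 14884)] = √[4128 × 3212] = 3641.3097
r = -3216 / 3641.3097 ≈ -0.8832

-0.8832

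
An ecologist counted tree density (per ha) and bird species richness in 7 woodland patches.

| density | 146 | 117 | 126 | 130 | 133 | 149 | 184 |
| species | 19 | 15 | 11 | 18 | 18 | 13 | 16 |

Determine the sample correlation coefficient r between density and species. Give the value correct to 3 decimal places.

0.133

n = 7, Σx = 985, Σy = 110, Σx² = 141527, Σy² = 1780, Σxy = 15530
nΣxy − ΣxΣy = 108710 − 108350 = 360
nΣx² − (Σx)² = 990689 − 970225 = 20464; nΣy² − (Σy)² = 12460 − 12100 = 360
r = 360 / √(20464 × 360) = 360 / 2714.2292 ≈ 0.133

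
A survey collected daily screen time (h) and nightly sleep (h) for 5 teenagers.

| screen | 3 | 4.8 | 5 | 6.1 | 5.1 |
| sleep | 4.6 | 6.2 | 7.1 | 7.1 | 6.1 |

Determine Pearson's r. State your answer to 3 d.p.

n = 5, Σx = 24, Σy = 31.1, Σx² = 120.26, Σy² = 197.63, Σxy = 153.48
nΣxy − ΣxΣy = 767.4 − 746.4 = 21
nΣx² − (Σx)² = 601.3 − 576 = 25.3; nΣy² − (Σy)² = 988.15 − 967.21 = 20.94
r = 21 / √(25.3 × 20.94) = 21 / 23.0170 ≈ 0.912

0.912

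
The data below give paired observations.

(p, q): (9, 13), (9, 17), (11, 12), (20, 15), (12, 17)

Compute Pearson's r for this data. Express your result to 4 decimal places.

0.0771

n = 5, Σp = 61, Σq = 74, Σp² = 827, Σq² = 1116, Σpq = 906
nΣpq − ΣpΣq = 4530 − 4514 = 16
nΣp² − (Σp)² = 4135 − 3721 = 414; nΣq² − (Σq)² = 5580 − 5476 = 104
r = 16 / √(414 × 104) = 16 / 207.4994 ≈ 0.0771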